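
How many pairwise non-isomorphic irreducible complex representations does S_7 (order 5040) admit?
15

Details: The number of irreducible complex representations of a finite group equals its number of conjugacy classes. Conjugacy classes in S_7 correspond to cycle types, i.e. partitions of 7; there are p(7) = 15 of them, so S_7 (order 5040) has exactly 15 irreducible complex representations.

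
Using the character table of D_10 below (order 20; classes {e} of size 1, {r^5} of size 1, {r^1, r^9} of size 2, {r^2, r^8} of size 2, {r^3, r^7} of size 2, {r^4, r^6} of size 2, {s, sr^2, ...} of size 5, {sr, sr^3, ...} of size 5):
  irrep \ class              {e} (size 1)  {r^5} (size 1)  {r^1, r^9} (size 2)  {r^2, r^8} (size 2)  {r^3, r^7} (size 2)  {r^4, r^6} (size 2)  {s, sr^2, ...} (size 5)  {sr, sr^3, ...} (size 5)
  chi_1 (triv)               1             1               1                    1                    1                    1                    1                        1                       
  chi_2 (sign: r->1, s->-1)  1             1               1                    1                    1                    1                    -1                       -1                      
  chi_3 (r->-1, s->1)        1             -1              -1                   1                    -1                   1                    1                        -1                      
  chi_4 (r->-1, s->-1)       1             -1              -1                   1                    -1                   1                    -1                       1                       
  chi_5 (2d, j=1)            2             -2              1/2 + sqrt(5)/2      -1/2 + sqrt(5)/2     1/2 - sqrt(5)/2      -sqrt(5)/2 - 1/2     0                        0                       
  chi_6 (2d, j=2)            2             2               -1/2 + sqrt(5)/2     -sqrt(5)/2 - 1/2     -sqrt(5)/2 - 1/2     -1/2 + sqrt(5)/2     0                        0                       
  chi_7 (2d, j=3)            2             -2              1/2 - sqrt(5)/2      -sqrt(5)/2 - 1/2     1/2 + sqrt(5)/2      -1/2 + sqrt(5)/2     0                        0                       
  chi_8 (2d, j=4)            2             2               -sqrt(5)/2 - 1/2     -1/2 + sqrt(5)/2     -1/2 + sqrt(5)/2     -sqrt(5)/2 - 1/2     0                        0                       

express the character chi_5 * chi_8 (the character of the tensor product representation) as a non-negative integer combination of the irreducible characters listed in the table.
chi_5 tensor chi_8 = chi_3 + chi_4 + chi_7 (all other irreducibles have multiplicity 0).

Why: The character of a tensor product is the pointwise product (chi_5 * chi_8)(C) = chi_5(C) * chi_8(C):
  {e}: (2)*(2), {r^5}: (-2)*(2), {r^1, r^9}: (1/2 + sqrt(5)/2)*(-sqrt(5)/2 - 1/2), {r^2, r^8}: (-1/2 + sqrt(5)/2)*(-1/2 + sqrt(5)/2), {r^3, r^7}: (1/2 - sqrt(5)/2)*(-1/2 + sqrt(5)/2), {r^4, r^6}: (-sqrt(5)/2 - 1/2)*(-sqrt(5)/2 - 1/2), {s, sr^2, ...}: (0)*(0), {sr, sr^3, ...}: (0)*(0)
so (chi_5 * chi_8) takes values
  {e} -> 4, {r^5} -> -4, {r^1, r^9} -> -3/2 - sqrt(5)/2, {r^2, r^8} -> 3/2 - sqrt(5)/2, {r^3, r^7} -> -3/2 + sqrt(5)/2, {r^4, r^6} -> sqrt(5)/2 + 3/2, {s, sr^2, ...} -> 0, {sr, sr^3, ...} -> 0.
Now take the inner product of this character with each irreducible chi from the table, <chi_5*chi_8, chi> = (1/20) sum_C |C| (chi_5*chi_8)(C) conj(chi(C)):
  <chi_5*chi_8, chi_1> = (1/20)[1*(4)*conj(1) + 1*(-4)*conj(1) + 2*(-3/2 - sqrt(5)/2)*conj(1) + 2*(3/2 - sqrt(5)/2)*conj(1) + 2*(-3/2 + sqrt(5)/2)*conj(1) + 2*(sqrt(5)/2 + 3/2)*conj(1) + 5*(0)*conj(1) + 5*(0)*conj(1)]
      = (1/20)[(4) + (-4) + (-3 - sqrt(5)) + (3 - sqrt(5)) + (-3 + sqrt(5)) + (sqrt(5) + 3) + (0) + (0)] = 0/20 = 0
  <chi_5*chi_8, chi_2> = (1/20)[1*(4)*conj(1) + 1*(-4)*conj(1) + 2*(-3/2 - sqrt(5)/2)*conj(1) + 2*(3/2 - sqrt(5)/2)*conj(1) + 2*(-3/2 + sqrt(5)/2)*conj(1) + 2*(sqrt(5)/2 + 3/2)*conj(1) + 5*(0)*conj(-1) + 5*(0)*conj(-1)]
      = (1/20)[(4) + (-4) + (-3 - sqrt(5)) + (3 - sqrt(5)) + (-3 + sqrt(5)) + (sqrt(5) + 3) + (0) + (0)] = 0/20 = 0
  <chi_5*chi_8, chi_3> = (1/20)[1*(4)*conj(1) + 1*(-4)*conj(-1) + 2*(-3/2 - sqrt(5)/2)*conj(-1) + 2*(3/2 - sqrt(5)/2)*conj(1) + 2*(-3/2 + sqrt(5)/2)*conj(-1) + 2*(sqrt(5)/2 + 3/2)*conj(1) + 5*(0)*conj(1) + 5*(0)*conj(-1)]
      = (1/20)[(4) + (4) + (sqrt(5) + 3) + (3 - sqrt(5)) + (3 - sqrt(5)) + (sqrt(5) + 3) + (0) + (0)] = 20/20 = 1
  <chi_5*chi_8, chi_4> = (1/20)[1*(4)*conj(1) + 1*(-4)*conj(-1) + 2*(-3/2 - sqrt(5)/2)*conj(-1) + 2*(3/2 - sqrt(5)/2)*conj(1) + 2*(-3/2 + sqrt(5)/2)*conj(-1) + 2*(sqrt(5)/2 + 3/2)*conj(1) + 5*(0)*conj(-1) + 5*(0)*conj(1)]
      = (1/20)[(4) + (4) + (sqrt(5) + 3) + (3 - sqrt(5)) + (3 - sqrt(5)) + (sqrt(5) + 3) + (0) + (0)] = 20/20 = 1
  <chi_5*chi_8, chi_5> = (1/20)[1*(4)*conj(2) + 1*(-4)*conj(-2) + 2*(-3/2 - sqrt(5)/2)*conj(1/2 + sqrt(5)/2) + 2*(3/2 - sqrt(5)/2)*conj(-1/2 + sqrt(5)/2) + 2*(-3/2 + sqrt(5)/2)*conj(1/2 - sqrt(5)/2) + 2*(sqrt(5)/2 + 3/2)*conj(-sqrt(5)/2 - 1/2) + 5*(0)*conj(0) + 5*(0)*conj(0)]
      = (1/20)[(8) + (8) + (-2*sqrt(5) - 4) + (-4 + 2*sqrt(5)) + (-4 + 2*sqrt(5)) + (-2*sqrt(5) - 4) + (0) + (0)] = 0/20 = 0
  <chi_5*chi_8, chi_6> = (1/20)[1*(4)*conj(2) + 1*(-4)*conj(2) + 2*(-3/2 - sqrt(5)/2)*conj(-1/2 + sqrt(5)/2) + 2*(3/2 - sqrt(5)/2)*conj(-sqrt(5)/2 - 1/2) + 2*(-3/2 + sqrt(5)/2)*conj(-sqrt(5)/2 - 1/2) + 2*(sqrt(5)/2 + 3/2)*conj(-1/2 + sqrt(5)/2) + 5*(0)*conj(0) + 5*(0)*conj(0)]
      = (1/20)[(8) + (-8) + (-sqrt(5) - 1) + (1 - sqrt(5)) + (-1 + sqrt(5)) + (1 + sqrt(5)) + (0) + (0)] = 0/20 = 0
  <chi_5*chi_8, chi_7> = (1/20)[1*(4)*conj(2) + 1*(-4)*conj(-2) + 2*(-3/2 - sqrt(5)/2)*conj(1/2 - sqrt(5)/2) + 2*(3/2 - sqrt(5)/2)*conj(-sqrt(5)/2 - 1/2) + 2*(-3/2 + sqrt(5)/2)*conj(1/2 + sqrt(5)/2) + 2*(sqrt(5)/2 + 3/2)*conj(-1/2 + sqrt(5)/2) + 5*(0)*conj(0) + 5*(0)*conj(0)]
      = (1/20)[(8) + (8) + (1 + sqrt(5)) + (1 - sqrt(5)) + (1 - sqrt(5)) + (1 + sqrt(5)) + (0) + (0)] = 20/20 = 1
  <chi_5*chi_8, chi_8> = (1/20)[1*(4)*conj(2) + 1*(-4)*conj(2) + 2*(-3/2 - sqrt(5)/2)*conj(-sqrt(5)/2 - 1/2) + 2*(3/2 - sqrt(5)/2)*conj(-1/2 + sqrt(5)/2) + 2*(-3/2 + sqrt(5)/2)*conj(-1/2 + sqrt(5)/2) + 2*(sqrt(5)/2 + 3/2)*conj(-sqrt(5)/2 - 1/2) + 5*(0)*conj(0) + 5*(0)*conj(0)]
      = (1/20)[(8) + (-8) + (4 + 2*sqrt(5)) + (-4 + 2*sqrt(5)) + (4 - 2*sqrt(5)) + (-2*sqrt(5) - 4) + (0) + (0)] = 0/20 = 0
Hence the multiplicities are chi_3: 1, chi_4: 1, chi_7: 1. Dimension check: dim(chi_5)*dim(chi_8) = 2*2 = 4 and sum (mult * dim) = 1*1 + 1*1 + 1*2 = 4.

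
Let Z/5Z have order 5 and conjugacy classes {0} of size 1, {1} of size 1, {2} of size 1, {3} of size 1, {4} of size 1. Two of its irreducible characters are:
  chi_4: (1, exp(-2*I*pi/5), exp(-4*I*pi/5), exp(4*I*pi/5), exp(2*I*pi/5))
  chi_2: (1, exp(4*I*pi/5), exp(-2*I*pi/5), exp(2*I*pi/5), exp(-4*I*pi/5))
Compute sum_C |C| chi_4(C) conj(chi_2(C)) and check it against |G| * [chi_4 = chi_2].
Sum = 0; so <chi_4, chi_2> = 0 (distinct irreducibles are orthogonal).

Compute term by term over conjugacy classes (|C| * chi_4(C) * conj(chi_2(C))):
  1*(1)*conj(1) + 1*(exp(-2*I*pi/5))*conj(exp(4*I*pi/5)) + 1*(exp(-4*I*pi/5))*conj(exp(-2*I*pi/5)) + 1*(exp(4*I*pi/5))*conj(exp(2*I*pi/5)) + 1*(exp(2*I*pi/5))*conj(exp(-4*I*pi/5))
  = (1) + (exp(4*I*pi/5)) + (exp(-2*I*pi/5)) + (exp(2*I*pi/5)) + (exp(-4*I*pi/5))
  = 0.
(Exp terms are combined using exp(i*s)*conj(exp(i*t)) = exp(i*(s-t)), and sums of them are collapsed using the identity that for every m > 1 the m distinct m-th roots of unity sum to 0, e.g. 1 + exp(2*I*pi/3) + exp(-2*I*pi/3) = 0.)
Dividing by |G| = 5 gives 0/5 = 0, matching the row-orthogonality relation <chi_4, chi_2> = [chi_4 = chi_2].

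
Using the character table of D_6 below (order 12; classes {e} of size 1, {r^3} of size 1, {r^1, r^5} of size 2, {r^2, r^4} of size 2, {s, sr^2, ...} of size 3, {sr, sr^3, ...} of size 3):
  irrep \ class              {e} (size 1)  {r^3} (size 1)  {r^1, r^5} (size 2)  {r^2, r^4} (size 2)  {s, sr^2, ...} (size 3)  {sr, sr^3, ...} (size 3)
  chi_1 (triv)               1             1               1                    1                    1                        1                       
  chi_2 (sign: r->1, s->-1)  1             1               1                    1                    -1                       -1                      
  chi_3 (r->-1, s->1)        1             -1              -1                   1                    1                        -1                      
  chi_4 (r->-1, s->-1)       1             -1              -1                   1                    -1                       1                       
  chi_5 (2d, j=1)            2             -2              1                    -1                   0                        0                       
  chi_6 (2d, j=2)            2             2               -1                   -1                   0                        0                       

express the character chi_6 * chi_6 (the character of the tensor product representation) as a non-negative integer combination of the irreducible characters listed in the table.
chi_6 tensor chi_6 = chi_1 + chi_2 + chi_6 (all other irreducibles have multiplicity 0).

Details: The character of a tensor product is the pointwise product (chi_6 * chi_6)(C) = chi_6(C) * chi_6(C):
  {e}: (2)*(2), {r^3}: (2)*(2), {r^1, r^5}: (-1)*(-1), {r^2, r^4}: (-1)*(-1), {s, sr^2, ...}: (0)*(0), {sr, sr^3, ...}: (0)*(0)
so (chi_6 * chi_6) takes values
  {e} -> 4, {r^3} -> 4, {r^1, r^5} -> 1, {r^2, r^4} -> 1, {s, sr^2, ...} -> 0, {sr, sr^3, ...} -> 0.
Now take the inner product of this character with each irreducible chi from the table, <chi_6*chi_6, chi> = (1/12) sum_C |C| (chi_6*chi_6)(C) conj(chi(C)):
  <chi_6*chi_6, chi_1> = (1/12)[1*(4)*conj(1) + 1*(4)*conj(1) + 2*(1)*conj(1) + 2*(1)*conj(1) + 3*(0)*conj(1) + 3*(0)*conj(1)]
      = (1/12)[(4) + (4) + (2) + (2) + (0) + (0)] = 12/12 = 1
  <chi_6*chi_6, chi_2> = (1/12)[1*(4)*conj(1) + 1*(4)*conj(1) + 2*(1)*conj(1) + 2*(1)*conj(1) + 3*(0)*conj(-1) + 3*(0)*conj(-1)]
      = (1/12)[(4) + (4) + (2) + (2) + (0) + (0)] = 12/12 = 1
  <chi_6*chi_6, chi_3> = (1/12)[1*(4)*conj(1) + 1*(4)*conj(-1) + 2*(1)*conj(-1) + 2*(1)*conj(1) + 3*(0)*conj(1) + 3*(0)*conj(-1)]
      = (1/12)[(4) + (-4) + (-2) + (2) + (0) + (0)] = 0/12 = 0
  <chi_6*chi_6, chi_4> = (1/12)[1*(4)*conj(1) + 1*(4)*conj(-1) + 2*(1)*conj(-1) + 2*(1)*conj(1) + 3*(0)*conj(-1) + 3*(0)*conj(1)]
      = (1/12)[(4) + (-4) + (-2) + (2) + (0) + (0)] = 0/12 = 0
  <chi_6*chi_6, chi_5> = (1/12)[1*(4)*conj(2) + 1*(4)*conj(-2) + 2*(1)*conj(1) + 2*(1)*conj(-1) + 3*(0)*conj(0) + 3*(0)*conj(0)]
      = (1/12)[(8) + (-8) + (2) + (-2) + (0) + (0)] = 0/12 = 0
  <chi_6*chi_6, chi_6> = (1/12)[1*(4)*conj(2) + 1*(4)*conj(2) + 2*(1)*conj(-1) + 2*(1)*conj(-1) + 3*(0)*conj(0) + 3*(0)*conj(0)]
      = (1/12)[(8) + (8) + (-2) + (-2) + (0) + (0)] = 12/12 = 1
Hence the multiplicities are chi_1: 1, chi_2: 1, chi_6: 1. Dimension check: dim(chi_6)*dim(chi_6) = 2*2 = 4 and sum (mult * dim) = 1*1 + 1*1 + 1*2 = 4.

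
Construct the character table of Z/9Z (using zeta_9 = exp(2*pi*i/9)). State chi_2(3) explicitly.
Character table of Z/9Z (irreps indexed chi_0,...,chi_8 with chi_k(m) = zeta_9^(k*m), zeta_9 = exp(2*pi*i/9)):
  irrep \ class  {0} (size 1)  {1} (size 1)    {2} (size 1)    {3} (size 1)    {4} (size 1)    {5} (size 1)    {6} (size 1)    {7} (size 1)    {8} (size 1)  
  chi_0          1             1               1               1               1               1               1               1               1             
  chi_1          1             exp(2*I*pi/9)   exp(4*I*pi/9)   exp(2*I*pi/3)   exp(8*I*pi/9)   exp(-8*I*pi/9)  exp(-2*I*pi/3)  exp(-4*I*pi/9)  exp(-2*I*pi/9)
  chi_2          1             exp(4*I*pi/9)   exp(8*I*pi/9)   exp(-2*I*pi/3)  exp(-2*I*pi/9)  exp(2*I*pi/9)   exp(2*I*pi/3)   exp(-8*I*pi/9)  exp(-4*I*pi/9)
  chi_3          1             exp(2*I*pi/3)   exp(-2*I*pi/3)  1               exp(2*I*pi/3)   exp(-2*I*pi/3)  1               exp(2*I*pi/3)   exp(-2*I*pi/3)
  chi_4          1             exp(8*I*pi/9)   exp(-2*I*pi/9)  exp(2*I*pi/3)   exp(-4*I*pi/9)  exp(4*I*pi/9)   exp(-2*I*pi/3)  exp(2*I*pi/9)   exp(-8*I*pi/9)
  chi_5          1             exp(-8*I*pi/9)  exp(2*I*pi/9)   exp(-2*I*pi/3)  exp(4*I*pi/9)   exp(-4*I*pi/9)  exp(2*I*pi/3)   exp(-2*I*pi/9)  exp(8*I*pi/9) 
  chi_6          1             exp(-2*I*pi/3)  exp(2*I*pi/3)   1               exp(-2*I*pi/3)  exp(2*I*pi/3)   1               exp(-2*I*pi/3)  exp(2*I*pi/3) 
  chi_7          1             exp(-4*I*pi/9)  exp(-8*I*pi/9)  exp(2*I*pi/3)   exp(2*I*pi/9)   exp(-2*I*pi/9)  exp(-2*I*pi/3)  exp(8*I*pi/9)   exp(4*I*pi/9) 
  chi_8          1             exp(-2*I*pi/9)  exp(-4*I*pi/9)  exp(-2*I*pi/3)  exp(-8*I*pi/9)  exp(8*I*pi/9)   exp(2*I*pi/3)   exp(4*I*pi/9)   exp(2*I*pi/9) 

Spot check: chi_2(3) = zeta_9^(2*3) = zeta_9^6 = exp(-2*I*pi/3).

Proof sketch: Z/9Z is abelian, so all 9 irreducible complex representations are 1-dimensional. They are given by chi_k(m) = zeta_9^(k*m) for k = 0,...,8. Row orthogonality: sum_m chi_k(m) conj(chi_l(m)) = 9 * [k = l].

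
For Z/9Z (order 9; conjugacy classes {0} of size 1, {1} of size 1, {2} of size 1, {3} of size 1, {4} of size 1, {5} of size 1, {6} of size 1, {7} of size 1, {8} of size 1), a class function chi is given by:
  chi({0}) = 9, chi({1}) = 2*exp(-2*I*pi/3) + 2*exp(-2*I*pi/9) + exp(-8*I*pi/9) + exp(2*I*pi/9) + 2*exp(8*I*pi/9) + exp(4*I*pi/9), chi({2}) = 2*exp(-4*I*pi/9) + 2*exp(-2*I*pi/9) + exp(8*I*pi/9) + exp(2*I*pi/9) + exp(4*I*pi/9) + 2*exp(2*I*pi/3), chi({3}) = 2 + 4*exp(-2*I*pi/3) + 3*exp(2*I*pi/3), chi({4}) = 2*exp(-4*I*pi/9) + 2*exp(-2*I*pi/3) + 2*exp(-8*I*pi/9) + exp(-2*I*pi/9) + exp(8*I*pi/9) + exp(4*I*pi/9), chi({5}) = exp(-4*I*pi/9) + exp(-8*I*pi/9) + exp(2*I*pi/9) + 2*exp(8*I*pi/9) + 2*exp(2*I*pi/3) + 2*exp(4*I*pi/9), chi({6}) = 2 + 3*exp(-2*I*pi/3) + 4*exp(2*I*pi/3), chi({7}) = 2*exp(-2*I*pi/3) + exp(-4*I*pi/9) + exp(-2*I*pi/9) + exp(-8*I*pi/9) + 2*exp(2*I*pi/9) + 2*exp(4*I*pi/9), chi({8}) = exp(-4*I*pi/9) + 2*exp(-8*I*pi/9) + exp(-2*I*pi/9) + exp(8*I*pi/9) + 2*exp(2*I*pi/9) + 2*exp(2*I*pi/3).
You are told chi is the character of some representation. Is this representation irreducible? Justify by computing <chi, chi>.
Not irreducible (reducible): <chi, chi> = 15 > 1.

Why: <chi, chi> = (1/|G|) sum_C |C| * |chi(C)|^2 = (1/9)[1*|9|^2 + 1*|2*exp(-2*I*pi/3) + 2*exp(-2*I*pi/9) + exp(-8*I*pi/9) + exp(2*I*pi/9) + 2*exp(8*I*pi/9) + exp(4*I*pi/9)|^2 + 1*|2*exp(-4*I*pi/9) + 2*exp(-2*I*pi/9) + exp(8*I*pi/9) + exp(2*I*pi/9) + exp(4*I*pi/9) + 2*exp(2*I*pi/3)|^2 + 1*|2 + 4*exp(-2*I*pi/3) + 3*exp(2*I*pi/3)|^2 + 1*|2*exp(-4*I*pi/9) + 2*exp(-2*I*pi/3) + 2*exp(-8*I*pi/9) + exp(-2*I*pi/9) + exp(8*I*pi/9) + exp(4*I*pi/9)|^2 + 1*|exp(-4*I*pi/9) + exp(-8*I*pi/9) + exp(2*I*pi/9) + 2*exp(8*I*pi/9) + 2*exp(2*I*pi/3) + 2*exp(4*I*pi/9)|^2 + 1*|2 + 3*exp(-2*I*pi/3) + 4*exp(2*I*pi/3)|^2 + 1*|2*exp(-2*I*pi/3) + exp(-4*I*pi/9) + exp(-2*I*pi/9) + exp(-8*I*pi/9) + 2*exp(2*I*pi/9) + 2*exp(4*I*pi/9)|^2 + 1*|exp(-4*I*pi/9) + 2*exp(-8*I*pi/9) + exp(-2*I*pi/9) + exp(8*I*pi/9) + 2*exp(2*I*pi/9) + 2*exp(2*I*pi/3)|^2]
  = (1/9)[(81) + (15 + 12*exp(-4*I*pi/9) + 7*exp(-2*I*pi/3) + 5*exp(-2*I*pi/9) + 9*exp(-8*I*pi/9) + 9*exp(8*I*pi/9) + 5*exp(2*I*pi/9) + 7*exp(2*I*pi/3) + 12*exp(4*I*pi/9)) + (15 + 7*exp(-2*I*pi/3) + 9*exp(-2*I*pi/9) + 5*exp(-4*I*pi/9) + 12*exp(-8*I*pi/9) + 12*exp(8*I*pi/9) + 5*exp(4*I*pi/9) + 9*exp(2*I*pi/9) + 7*exp(2*I*pi/3)) + (3) + (15 + 9*exp(-4*I*pi/9) + 12*exp(-2*I*pi/9) + 7*exp(-2*I*pi/3) + 5*exp(-8*I*pi/9) + 5*exp(8*I*pi/9) + 7*exp(2*I*pi/3) + 12*exp(2*I*pi/9) + 9*exp(4*I*pi/9)) + (15 + 9*exp(-4*I*pi/9) + 12*exp(-2*I*pi/9) + 7*exp(-2*I*pi/3) + 5*exp(-8*I*pi/9) + 5*exp(8*I*pi/9) + 7*exp(2*I*pi/3) + 12*exp(2*I*pi/9) + 9*exp(4*I*pi/9)) + (3) + (15 + 7*exp(-2*I*pi/3) + 9*exp(-2*I*pi/9) + 5*exp(-4*I*pi/9) + 12*exp(-8*I*pi/9) + 12*exp(8*I*pi/9) + 5*exp(4*I*pi/9) + 9*exp(2*I*pi/9) + 7*exp(2*I*pi/3)) + (15 + 12*exp(-4*I*pi/9) + 7*exp(-2*I*pi/3) + 5*exp(-2*I*pi/9) + 9*exp(-8*I*pi/9) + 9*exp(8*I*pi/9) + 5*exp(2*I*pi/9) + 7*exp(2*I*pi/3) + 12*exp(4*I*pi/9))] = 135/9 = 15.
(Exp terms are combined using exp(i*s)*conj(exp(i*t)) = exp(i*(s-t)), and sums of them are collapsed using the identity that for every m > 1 the m distinct m-th roots of unity sum to 0, e.g. 1 + exp(2*I*pi/3) + exp(-2*I*pi/3) = 0.)
A character is irreducible iff <chi, chi> = 1, so this representation is reducible.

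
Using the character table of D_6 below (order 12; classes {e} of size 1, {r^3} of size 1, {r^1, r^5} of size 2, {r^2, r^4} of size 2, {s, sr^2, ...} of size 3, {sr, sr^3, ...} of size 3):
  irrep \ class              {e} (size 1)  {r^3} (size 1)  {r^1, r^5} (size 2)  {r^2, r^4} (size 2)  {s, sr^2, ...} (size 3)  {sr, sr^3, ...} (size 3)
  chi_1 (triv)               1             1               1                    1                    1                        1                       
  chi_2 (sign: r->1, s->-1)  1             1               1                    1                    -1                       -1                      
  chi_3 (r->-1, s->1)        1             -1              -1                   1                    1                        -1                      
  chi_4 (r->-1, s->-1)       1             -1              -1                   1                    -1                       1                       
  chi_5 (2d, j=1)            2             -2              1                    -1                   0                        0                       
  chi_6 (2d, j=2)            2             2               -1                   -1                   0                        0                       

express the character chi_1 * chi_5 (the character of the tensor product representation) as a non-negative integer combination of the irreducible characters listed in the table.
chi_1 tensor chi_5 = chi_5 (all other irreducibles have multiplicity 0).

Details: The character of a tensor product is the pointwise product (chi_1 * chi_5)(C) = chi_1(C) * chi_5(C):
  {e}: (1)*(2), {r^3}: (1)*(-2), {r^1, r^5}: (1)*(1), {r^2, r^4}: (1)*(-1), {s, sr^2, ...}: (1)*(0), {sr, sr^3, ...}: (1)*(0)
so (chi_1 * chi_5) takes values
  {e} -> 2, {r^3} -> -2, {r^1, r^5} -> 1, {r^2, r^4} -> -1, {s, sr^2, ...} -> 0, {sr, sr^3, ...} -> 0.
Now take the inner product of this character with each irreducible chi from the table, <chi_1*chi_5, chi> = (1/12) sum_C |C| (chi_1*chi_5)(C) conj(chi(C)):
  <chi_1*chi_5, chi_1> = (1/12)[1*(2)*conj(1) + 1*(-2)*conj(1) + 2*(1)*conj(1) + 2*(-1)*conj(1) + 3*(0)*conj(1) + 3*(0)*conj(1)]
      = (1/12)[(2) + (-2) + (2) + (-2) + (0) + (0)] = 0/12 = 0
  <chi_1*chi_5, chi_2> = (1/12)[1*(2)*conj(1) + 1*(-2)*conj(1) + 2*(1)*conj(1) + 2*(-1)*conj(1) + 3*(0)*conj(-1) + 3*(0)*conj(-1)]
      = (1/12)[(2) + (-2) + (2) + (-2) + (0) + (0)] = 0/12 = 0
  <chi_1*chi_5, chi_3> = (1/12)[1*(2)*conj(1) + 1*(-2)*conj(-1) + 2*(1)*conj(-1) + 2*(-1)*conj(1) + 3*(0)*conj(1) + 3*(0)*conj(-1)]
      = (1/12)[(2) + (2) + (-2) + (-2) + (0) + (0)] = 0/12 = 0
  <chi_1*chi_5, chi_4> = (1/12)[1*(2)*conj(1) + 1*(-2)*conj(-1) + 2*(1)*conj(-1) + 2*(-1)*conj(1) + 3*(0)*conj(-1) + 3*(0)*conj(1)]
      = (1/12)[(2) + (2) + (-2) + (-2) + (0) + (0)] = 0/12 = 0
  <chi_1*chi_5, chi_5> = (1/12)[1*(2)*conj(2) + 1*(-2)*conj(-2) + 2*(1)*conj(1) + 2*(-1)*conj(-1) + 3*(0)*conj(0) + 3*(0)*conj(0)]
      = (1/12)[(4) + (4) + (2) + (2) + (0) + (0)] = 12/12 = 1
  <chi_1*chi_5, chi_6> = (1/12)[1*(2)*conj(2) + 1*(-2)*conj(2) + 2*(1)*conj(-1) + 2*(-1)*conj(-1) + 3*(0)*conj(0) + 3*(0)*conj(0)]
      = (1/12)[(4) + (-4) + (-2) + (2) + (0) + (0)] = 0/12 = 0
Hence the multiplicities are chi_5: 1. Dimension check: dim(chi_1)*dim(chi_5) = 1*2 = 2 and sum (mult * dim) = 1*2 = 2.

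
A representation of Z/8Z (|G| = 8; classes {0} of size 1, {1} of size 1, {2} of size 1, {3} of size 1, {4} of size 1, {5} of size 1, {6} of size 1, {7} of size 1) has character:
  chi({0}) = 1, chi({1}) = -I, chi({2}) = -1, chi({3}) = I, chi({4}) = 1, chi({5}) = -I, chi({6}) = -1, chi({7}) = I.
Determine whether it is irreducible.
Irreducible: <chi, chi> = 1.

Solution. <chi, chi> = (1/|G|) sum_C |C| * |chi(C)|^2 = (1/8)[1*|1|^2 + 1*|-I|^2 + 1*|-1|^2 + 1*|I|^2 + 1*|1|^2 + 1*|-I|^2 + 1*|-1|^2 + 1*|I|^2]
  = (1/8)[(1) + (1) + (1) + (1) + (1) + (1) + (1) + (1)] = 8/8 = 1.
(Exp terms are combined using exp(i*s)*conj(exp(i*t)) = exp(i*(s-t)), and sums of them are collapsed using the identity that for every m > 1 the m distinct m-th roots of unity sum to 0, e.g. 1 + exp(2*I*pi/3) + exp(-2*I*pi/3) = 0.)
A character is irreducible iff <chi, chi> = 1, so this representation is irreducible.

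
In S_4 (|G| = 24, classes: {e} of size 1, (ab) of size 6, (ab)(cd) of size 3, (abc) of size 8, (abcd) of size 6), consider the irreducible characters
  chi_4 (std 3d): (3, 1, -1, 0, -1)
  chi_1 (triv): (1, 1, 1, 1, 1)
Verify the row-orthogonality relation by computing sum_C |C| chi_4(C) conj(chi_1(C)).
Sum = 0; so <chi_4, chi_1> = 0 (distinct irreducibles are orthogonal).

Reasoning: Compute term by term over conjugacy classes (|C| * chi_4(C) * conj(chi_1(C))):
  1*(3)*conj(1) + 6*(1)*conj(1) + 3*(-1)*conj(1) + 8*(0)*conj(1) + 6*(-1)*conj(1)
  = (3) + (6) + (-3) + (0) + (-6)
  = 0.
Dividing by |G| = 24 gives 0/24 = 0, matching the row-orthogonality relation <chi_4, chi_1> = [chi_4 = chi_1].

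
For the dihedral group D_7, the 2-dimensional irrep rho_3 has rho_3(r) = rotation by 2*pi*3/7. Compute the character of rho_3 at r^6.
chi_{rho_3}(r^6) = 2*cos(2*pi*3*6/7) = -2*cos(pi/7)

Why: rho_3(r^6) is rotation by angle 2*pi*3*6/7, whose trace is 2*cos(2*pi*3*6/7) = -2*cos(pi/7).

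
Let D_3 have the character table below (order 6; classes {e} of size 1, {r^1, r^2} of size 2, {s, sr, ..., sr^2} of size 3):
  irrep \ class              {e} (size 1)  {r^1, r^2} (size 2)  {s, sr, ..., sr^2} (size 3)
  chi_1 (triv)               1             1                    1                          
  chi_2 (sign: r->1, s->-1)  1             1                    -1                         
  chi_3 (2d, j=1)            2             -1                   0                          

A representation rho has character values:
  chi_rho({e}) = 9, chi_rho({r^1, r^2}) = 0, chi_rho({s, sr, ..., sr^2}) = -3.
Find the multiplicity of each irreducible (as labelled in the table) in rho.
Multiplicities: chi_1: 0, chi_2: 3, chi_3: 3.

Reasoning: Use <chi_rho, chi> = (1/|G|) sum_C |C| * chi_rho(C) * conj(chi(C)) with |G| = 6 for each irreducible chi in the table:
  <chi_rho, chi_1> = (1/6)[1*(9)*conj(1) + 2*(0)*conj(1) + 3*(-3)*conj(1)]
      = (1/6)[(9) + (0) + (-9)] = 0/6 = 0
  <chi_rho, chi_2> = (1/6)[1*(9)*conj(1) + 2*(0)*conj(1) + 3*(-3)*conj(-1)]
      = (1/6)[(9) + (0) + (9)] = 18/6 = 3
  <chi_rho, chi_3> = (1/6)[1*(9)*conj(2) + 2*(0)*conj(-1) + 3*(-3)*conj(0)]
      = (1/6)[(18) + (0) + (0)] = 18/6 = 3
Dimension check: dim(rho) = sum (mult * dim) = 0*1 + 3*1 + 3*2 = 9 = chi_rho(e) = 9.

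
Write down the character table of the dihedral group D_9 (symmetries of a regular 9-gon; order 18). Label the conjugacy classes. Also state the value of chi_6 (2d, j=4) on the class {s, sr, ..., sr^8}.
Conjugacy classes: {e} of size 1, {r^1, r^8} of size 2, {r^2, r^7} of size 2, {r^3, r^6} of size 2, {r^4, r^5} of size 2, {s, sr, ..., sr^8} of size 9.
Character table:
  irrep \ class              {e} (size 1)  {r^1, r^8} (size 2)  {r^2, r^7} (size 2)  {r^3, r^6} (size 2)  {r^4, r^5} (size 2)  {s, sr, ..., sr^8} (size 9)
  chi_1 (triv)               1             1                    1                    1                    1                    1                          
  chi_2 (sign: r->1, s->-1)  1             1                    1                    1                    1                    -1                         
  chi_3 (2d, j=1)            2             2*cos(2*pi/9)        2*cos(4*pi/9)        -1                   -2*cos(pi/9)         0                          
  chi_4 (2d, j=2)            2             2*cos(4*pi/9)        -2*cos(pi/9)         -1                   2*cos(2*pi/9)        0                          
  chi_5 (2d, j=3)            2             -1                   -1                   2                    -1                   0                          
  chi_6 (2d, j=4)            2             -2*cos(pi/9)         2*cos(2*pi/9)        -1                   2*cos(4*pi/9)        0                          

Spot check: chi_6 (2d, j=4) on {s, sr, ..., sr^8} = 0.

Why: D_9 has order 2*9 = 18 with 6 conjugacy classes, hence 6 irreducibles. Sum of squared dims 1 + 1 + 4 + 4 + 4 + 4 = 18 = |G|. Linear characters come from the abelianisation; the 2-dimensional irreps have character r^k -> 2*cos(2*pi*j*k/9), reflections -> 0.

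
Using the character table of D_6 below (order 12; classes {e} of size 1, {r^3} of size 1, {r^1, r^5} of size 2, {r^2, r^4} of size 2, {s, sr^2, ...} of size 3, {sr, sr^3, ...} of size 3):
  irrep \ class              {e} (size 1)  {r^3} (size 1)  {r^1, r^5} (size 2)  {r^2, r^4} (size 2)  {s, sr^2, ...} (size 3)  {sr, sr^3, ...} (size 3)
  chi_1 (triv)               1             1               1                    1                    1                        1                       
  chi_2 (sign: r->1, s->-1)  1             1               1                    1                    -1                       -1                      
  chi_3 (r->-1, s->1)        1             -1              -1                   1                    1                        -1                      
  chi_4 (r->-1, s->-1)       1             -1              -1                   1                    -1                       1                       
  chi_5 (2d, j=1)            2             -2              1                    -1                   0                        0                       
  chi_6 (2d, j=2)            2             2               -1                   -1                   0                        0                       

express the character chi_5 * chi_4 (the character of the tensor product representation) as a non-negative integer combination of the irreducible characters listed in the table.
chi_5 tensor chi_4 = chi_6 (all other irreducibles have multiplicity 0).

Why: The character of a tensor product is the pointwise product (chi_5 * chi_4)(C) = chi_5(C) * chi_4(C):
  {e}: (2)*(1), {r^3}: (-2)*(-1), {r^1, r^5}: (1)*(-1), {r^2, r^4}: (-1)*(1), {s, sr^2, ...}: (0)*(-1), {sr, sr^3, ...}: (0)*(1)
so (chi_5 * chi_4) takes values
  {e} -> 2, {r^3} -> 2, {r^1, r^5} -> -1, {r^2, r^4} -> -1, {s, sr^2, ...} -> 0, {sr, sr^3, ...} -> 0.
Now take the inner product of this character with each irreducible chi from the table, <chi_5*chi_4, chi> = (1/12) sum_C |C| (chi_5*chi_4)(C) conj(chi(C)):
  <chi_5*chi_4, chi_1> = (1/12)[1*(2)*conj(1) + 1*(2)*conj(1) + 2*(-1)*conj(1) + 2*(-1)*conj(1) + 3*(0)*conj(1) + 3*(0)*conj(1)]
      = (1/12)[(2) + (2) + (-2) + (-2) + (0) + (0)] = 0/12 = 0
  <chi_5*chi_4, chi_2> = (1/12)[1*(2)*conj(1) + 1*(2)*conj(1) + 2*(-1)*conj(1) + 2*(-1)*conj(1) + 3*(0)*conj(-1) + 3*(0)*conj(-1)]
      = (1/12)[(2) + (2) + (-2) + (-2) + (0) + (0)] = 0/12 = 0
  <chi_5*chi_4, chi_3> = (1/12)[1*(2)*conj(1) + 1*(2)*conj(-1) + 2*(-1)*conj(-1) + 2*(-1)*conj(1) + 3*(0)*conj(1) + 3*(0)*conj(-1)]
      = (1/12)[(2) + (-2) + (2) + (-2) + (0) + (0)] = 0/12 = 0
  <chi_5*chi_4, chi_4> = (1/12)[1*(2)*conj(1) + 1*(2)*conj(-1) + 2*(-1)*conj(-1) + 2*(-1)*conj(1) + 3*(0)*conj(-1) + 3*(0)*conj(1)]
      = (1/12)[(2) + (-2) + (2) + (-2) + (0) + (0)] = 0/12 = 0
  <chi_5*chi_4, chi_5> = (1/12)[1*(2)*conj(2) + 1*(2)*conj(-2) + 2*(-1)*conj(1) + 2*(-1)*conj(-1) + 3*(0)*conj(0) + 3*(0)*conj(0)]
      = (1/12)[(4) + (-4) + (-2) + (2) + (0) + (0)] = 0/12 = 0
  <chi_5*chi_4, chi_6> = (1/12)[1*(2)*conj(2) + 1*(2)*conj(2) + 2*(-1)*conj(-1) + 2*(-1)*conj(-1) + 3*(0)*conj(0) + 3*(0)*conj(0)]
      = (1/12)[(4) + (4) + (2) + (2) + (0) + (0)] = 12/12 = 1
Hence the multiplicities are chi_6: 1. Dimension check: dim(chi_5)*dim(chi_4) = 2*1 = 2 and sum (mult * dim) = 1*2 = 2.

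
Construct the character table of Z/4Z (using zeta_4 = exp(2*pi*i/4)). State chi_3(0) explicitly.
Character table of Z/4Z (irreps indexed chi_0,...,chi_3 with chi_k(m) = zeta_4^(k*m), zeta_4 = exp(2*pi*i/4)):
  irrep \ class  {0} (size 1)  {1} (size 1)  {2} (size 1)  {3} (size 1)
  chi_0          1             1             1             1           
  chi_1          1             I             -1            -I          
  chi_2          1             -1            1             -1          
  chi_3          1             -I            -1            I           

Spot check: chi_3(0) = zeta_4^(3*0) = zeta_4^0 = 1.

Derivation: Z/4Z is abelian, so all 4 irreducible complex representations are 1-dimensional. They are given by chi_k(m) = zeta_4^(k*m) for k = 0,...,3. Row orthogonality: sum_m chi_k(m) conj(chi_l(m)) = 4 * [k = l].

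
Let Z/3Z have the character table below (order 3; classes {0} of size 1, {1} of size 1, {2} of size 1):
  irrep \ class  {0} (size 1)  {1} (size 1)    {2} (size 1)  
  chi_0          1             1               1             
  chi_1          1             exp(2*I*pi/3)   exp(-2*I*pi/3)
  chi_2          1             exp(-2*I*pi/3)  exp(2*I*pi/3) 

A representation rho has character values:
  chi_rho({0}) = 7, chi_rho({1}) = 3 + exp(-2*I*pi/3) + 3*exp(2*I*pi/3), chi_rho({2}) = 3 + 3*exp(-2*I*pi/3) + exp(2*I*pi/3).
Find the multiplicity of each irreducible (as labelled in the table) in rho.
Multiplicities: chi_0: 3, chi_1: 3, chi_2: 1.

Solution. Use <chi_rho, chi> = (1/|G|) sum_C |C| * chi_rho(C) * conj(chi(C)) with |G| = 3 for each irreducible chi in the table:
  <chi_rho, chi_0> = (1/3)[1*(7)*conj(1) + 1*(3 + exp(-2*I*pi/3) + 3*exp(2*I*pi/3))*conj(1) + 1*(3 + 3*exp(-2*I*pi/3) + exp(2*I*pi/3))*conj(1)]
      = (1/3)[(7) + (3 + exp(-2*I*pi/3) + 3*exp(2*I*pi/3)) + (3 + 3*exp(-2*I*pi/3) + exp(2*I*pi/3))] = 9/3 = 3
  <chi_rho, chi_1> = (1/3)[1*(7)*conj(1) + 1*(3 + exp(-2*I*pi/3) + 3*exp(2*I*pi/3))*conj(exp(2*I*pi/3)) + 1*(3 + 3*exp(-2*I*pi/3) + exp(2*I*pi/3))*conj(exp(-2*I*pi/3))]
      = (1/3)[(7) + (3 + 3*exp(-2*I*pi/3) + exp(2*I*pi/3)) + (3 + exp(-2*I*pi/3) + 3*exp(2*I*pi/3))] = 9/3 = 3
  <chi_rho, chi_2> = (1/3)[1*(7)*conj(1) + 1*(3 + exp(-2*I*pi/3) + 3*exp(2*I*pi/3))*conj(exp(-2*I*pi/3)) + 1*(3 + 3*exp(-2*I*pi/3) + exp(2*I*pi/3))*conj(exp(2*I*pi/3))]
      = (1/3)[(7) + (-2) + (-2)] = 3/3 = 1
(Exp terms are combined using exp(i*s)*conj(exp(i*t)) = exp(i*(s-t)), and sums of them are collapsed using the identity that for every m > 1 the m distinct m-th roots of unity sum to 0, e.g. 1 + exp(2*I*pi/3) + exp(-2*I*pi/3) = 0.)
Dimension check: dim(rho) = sum (mult * dim) = 3*1 + 3*1 + 1*1 = 7 = chi_rho(e) = 7.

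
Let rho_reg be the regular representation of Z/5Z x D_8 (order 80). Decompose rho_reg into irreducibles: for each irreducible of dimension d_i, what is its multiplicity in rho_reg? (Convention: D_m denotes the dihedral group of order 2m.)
Each irreducible V_i of dimension d_i appears with multiplicity d_i, i.e. rho_reg = (direct sum over all irreducibles V_i) d_i V_i. The irreducible dimensions for Z/5Z x D_8 are 1, 1, 1, 1, 1, 1, 1, 1, 1, 1, 1, 1, 1, 1, 1, 1, 1, 1, 1, 1, 2, 2, 2, 2, 2, 2, 2, 2, 2, 2, 2, 2, 2, 2, 2: 20 irreducibles of dimension 1, each with multiplicity 1; 15 irreducibles of dimension 2, each with multiplicity 2. Total dimension 20*1*1 + 15*2*2 = 80 = |G|.

General theorem: in the regular representation of a finite group G, each irreducible appears with multiplicity equal to its dimension. Check: dim(rho_reg) = sum d_i^2 = 1 + 1 + 1 + 1 + 1 + 1 + 1 + 1 + 1 + 1 + 1 + 1 + 1 + 1 + 1 + 1 + 1 + 1 + 1 + 1 + 4 + 4 + 4 + 4 + 4 + 4 + 4 + 4 + 4 + 4 + 4 + 4 + 4 + 4 + 4 = 80 = |G|.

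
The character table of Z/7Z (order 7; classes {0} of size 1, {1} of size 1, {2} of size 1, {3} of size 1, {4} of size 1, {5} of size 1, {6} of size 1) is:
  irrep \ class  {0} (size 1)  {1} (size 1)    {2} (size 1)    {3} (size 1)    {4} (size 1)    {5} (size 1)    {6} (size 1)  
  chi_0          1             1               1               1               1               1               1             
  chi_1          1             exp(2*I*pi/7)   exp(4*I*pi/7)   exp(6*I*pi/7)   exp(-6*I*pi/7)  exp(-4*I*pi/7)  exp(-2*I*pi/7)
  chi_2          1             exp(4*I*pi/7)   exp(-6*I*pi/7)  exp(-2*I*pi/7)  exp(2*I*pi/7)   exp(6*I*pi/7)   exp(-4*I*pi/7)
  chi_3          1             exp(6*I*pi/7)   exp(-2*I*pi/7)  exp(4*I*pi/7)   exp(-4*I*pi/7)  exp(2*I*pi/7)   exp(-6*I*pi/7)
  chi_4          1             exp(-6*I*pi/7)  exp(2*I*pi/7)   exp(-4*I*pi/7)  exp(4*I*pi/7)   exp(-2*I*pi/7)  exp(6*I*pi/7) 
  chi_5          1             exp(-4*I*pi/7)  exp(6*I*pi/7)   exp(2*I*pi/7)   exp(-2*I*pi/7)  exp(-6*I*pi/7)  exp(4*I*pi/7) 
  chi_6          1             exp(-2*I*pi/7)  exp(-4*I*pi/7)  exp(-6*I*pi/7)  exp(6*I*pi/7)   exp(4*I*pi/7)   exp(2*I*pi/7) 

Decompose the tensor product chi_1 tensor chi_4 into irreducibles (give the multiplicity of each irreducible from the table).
chi_1 tensor chi_4 = chi_5 (all other irreducibles have multiplicity 0).

Proof sketch: The character of a tensor product is the pointwise product (chi_1 * chi_4)(C) = chi_1(C) * chi_4(C):
  {0}: (1)*(1), {1}: (exp(2*I*pi/7))*(exp(-6*I*pi/7)), {2}: (exp(4*I*pi/7))*(exp(2*I*pi/7)), {3}: (exp(6*I*pi/7))*(exp(-4*I*pi/7)), {4}: (exp(-6*I*pi/7))*(exp(4*I*pi/7)), {5}: (exp(-4*I*pi/7))*(exp(-2*I*pi/7)), {6}: (exp(-2*I*pi/7))*(exp(6*I*pi/7))
so (chi_1 * chi_4) takes values
  {0} -> 1, {1} -> exp(-4*I*pi/7), {2} -> exp(6*I*pi/7), {3} -> exp(2*I*pi/7), {4} -> exp(-2*I*pi/7), {5} -> exp(-6*I*pi/7), {6} -> exp(4*I*pi/7).
Now take the inner product of this character with each irreducible chi from the table, <chi_1*chi_4, chi> = (1/7) sum_C |C| (chi_1*chi_4)(C) conj(chi(C)):
  <chi_1*chi_4, chi_0> = (1/7)[1*(1)*conj(1) + 1*(exp(-4*I*pi/7))*conj(1) + 1*(exp(6*I*pi/7))*conj(1) + 1*(exp(2*I*pi/7))*conj(1) + 1*(exp(-2*I*pi/7))*conj(1) + 1*(exp(-6*I*pi/7))*conj(1) + 1*(exp(4*I*pi/7))*conj(1)]
      = (1/7)[(1) + (exp(-4*I*pi/7)) + (exp(6*I*pi/7)) + (exp(2*I*pi/7)) + (exp(-2*I*pi/7)) + (exp(-6*I*pi/7)) + (exp(4*I*pi/7))] = 0/7 = 0
  <chi_1*chi_4, chi_1> = (1/7)[1*(1)*conj(1) + 1*(exp(-4*I*pi/7))*conj(exp(2*I*pi/7)) + 1*(exp(6*I*pi/7))*conj(exp(4*I*pi/7)) + 1*(exp(2*I*pi/7))*conj(exp(6*I*pi/7)) + 1*(exp(-2*I*pi/7))*conj(exp(-6*I*pi/7)) + 1*(exp(-6*I*pi/7))*conj(exp(-4*I*pi/7)) + 1*(exp(4*I*pi/7))*conj(exp(-2*I*pi/7))]
      = (1/7)[(1) + (exp(-6*I*pi/7)) + (exp(2*I*pi/7)) + (exp(-4*I*pi/7)) + (exp(4*I*pi/7)) + (exp(-2*I*pi/7)) + (exp(6*I*pi/7))] = 0/7 = 0
  <chi_1*chi_4, chi_2> = (1/7)[1*(1)*conj(1) + 1*(exp(-4*I*pi/7))*conj(exp(4*I*pi/7)) + 1*(exp(6*I*pi/7))*conj(exp(-6*I*pi/7)) + 1*(exp(2*I*pi/7))*conj(exp(-2*I*pi/7)) + 1*(exp(-2*I*pi/7))*conj(exp(2*I*pi/7)) + 1*(exp(-6*I*pi/7))*conj(exp(6*I*pi/7)) + 1*(exp(4*I*pi/7))*conj(exp(-4*I*pi/7))]
      = (1/7)[(1) + (exp(6*I*pi/7)) + (exp(-2*I*pi/7)) + (exp(4*I*pi/7)) + (exp(-4*I*pi/7)) + (exp(2*I*pi/7)) + (exp(-6*I*pi/7))] = 0/7 = 0
  <chi_1*chi_4, chi_3> = (1/7)[1*(1)*conj(1) + 1*(exp(-4*I*pi/7))*conj(exp(6*I*pi/7)) + 1*(exp(6*I*pi/7))*conj(exp(-2*I*pi/7)) + 1*(exp(2*I*pi/7))*conj(exp(4*I*pi/7)) + 1*(exp(-2*I*pi/7))*conj(exp(-4*I*pi/7)) + 1*(exp(-6*I*pi/7))*conj(exp(2*I*pi/7)) + 1*(exp(4*I*pi/7))*conj(exp(-6*I*pi/7))]
      = (1/7)[(1) + (exp(4*I*pi/7)) + (exp(-6*I*pi/7)) + (exp(-2*I*pi/7)) + (exp(2*I*pi/7)) + (exp(6*I*pi/7)) + (exp(-4*I*pi/7))] = 0/7 = 0
  <chi_1*chi_4, chi_4> = (1/7)[1*(1)*conj(1) + 1*(exp(-4*I*pi/7))*conj(exp(-6*I*pi/7)) + 1*(exp(6*I*pi/7))*conj(exp(2*I*pi/7)) + 1*(exp(2*I*pi/7))*conj(exp(-4*I*pi/7)) + 1*(exp(-2*I*pi/7))*conj(exp(4*I*pi/7)) + 1*(exp(-6*I*pi/7))*conj(exp(-2*I*pi/7)) + 1*(exp(4*I*pi/7))*conj(exp(6*I*pi/7))]
      = (1/7)[(1) + (exp(2*I*pi/7)) + (exp(4*I*pi/7)) + (exp(6*I*pi/7)) + (exp(-6*I*pi/7)) + (exp(-4*I*pi/7)) + (exp(-2*I*pi/7))] = 0/7 = 0
  <chi_1*chi_4, chi_5> = (1/7)[1*(1)*conj(1) + 1*(exp(-4*I*pi/7))*conj(exp(-4*I*pi/7)) + 1*(exp(6*I*pi/7))*conj(exp(6*I*pi/7)) + 1*(exp(2*I*pi/7))*conj(exp(2*I*pi/7)) + 1*(exp(-2*I*pi/7))*conj(exp(-2*I*pi/7)) + 1*(exp(-6*I*pi/7))*conj(exp(-6*I*pi/7)) + 1*(exp(4*I*pi/7))*conj(exp(4*I*pi/7))]
      = (1/7)[(1) + (1) + (1) + (1) + (1) + (1) + (1)] = 7/7 = 1
  <chi_1*chi_4, chi_6> = (1/7)[1*(1)*conj(1) + 1*(exp(-4*I*pi/7))*conj(exp(-2*I*pi/7)) + 1*(exp(6*I*pi/7))*conj(exp(-4*I*pi/7)) + 1*(exp(2*I*pi/7))*conj(exp(-6*I*pi/7)) + 1*(exp(-2*I*pi/7))*conj(exp(6*I*pi/7)) + 1*(exp(-6*I*pi/7))*conj(exp(4*I*pi/7)) + 1*(exp(4*I*pi/7))*conj(exp(2*I*pi/7))]
      = (1/7)[(1) + (exp(-2*I*pi/7)) + (exp(-4*I*pi/7)) + (exp(-6*I*pi/7)) + (exp(6*I*pi/7)) + (exp(4*I*pi/7)) + (exp(2*I*pi/7))] = 0/7 = 0
(Exp terms are combined using exp(i*s)*conj(exp(i*t)) = exp(i*(s-t)), and sums of them are collapsed using the identity that for every m > 1 the m distinct m-th roots of unity sum to 0, e.g. 1 + exp(2*I*pi/3) + exp(-2*I*pi/3) = 0.)
Hence the multiplicities are chi_5: 1. Dimension check: dim(chi_1)*dim(chi_4) = 1*1 = 1 and sum (mult * dim) = 1*1 = 1.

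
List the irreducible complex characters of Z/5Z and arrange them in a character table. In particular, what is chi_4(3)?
Character table of Z/5Z (irreps indexed chi_0,...,chi_4 with chi_k(m) = zeta_5^(k*m), zeta_5 = exp(2*pi*i/5)):
  irrep \ class  {0} (size 1)  {1} (size 1)    {2} (size 1)    {3} (size 1)    {4} (size 1)  
  chi_0          1             1               1               1               1             
  chi_1          1             exp(2*I*pi/5)   exp(4*I*pi/5)   exp(-4*I*pi/5)  exp(-2*I*pi/5)
  chi_2          1             exp(4*I*pi/5)   exp(-2*I*pi/5)  exp(2*I*pi/5)   exp(-4*I*pi/5)
  chi_3          1             exp(-4*I*pi/5)  exp(2*I*pi/5)   exp(-2*I*pi/5)  exp(4*I*pi/5) 
  chi_4          1             exp(-2*I*pi/5)  exp(-4*I*pi/5)  exp(4*I*pi/5)   exp(2*I*pi/5) 

Spot check: chi_4(3) = zeta_5^(4*3) = zeta_5^12 = exp(4*I*pi/5).

Working: Z/5Z is abelian, so all 5 irreducible complex representations are 1-dimensional. They are given by chi_k(m) = zeta_5^(k*m) for k = 0,...,4. Row orthogonality: sum_m chi_k(m) conj(chi_l(m)) = 5 * [k = l].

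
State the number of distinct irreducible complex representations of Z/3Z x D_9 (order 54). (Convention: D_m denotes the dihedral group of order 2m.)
18

Working: The number of irreducible complex representations of a finite group equals its number of conjugacy classes. For a direct product, #classes(G x H) = #classes(G) * #classes(H). Z/3Z has 3 classes (abelian), D_9 has 6 classes, so 3 * 6 = 18, so Z/3Z x D_9 (order 54) has exactly 18 irreducible complex representations.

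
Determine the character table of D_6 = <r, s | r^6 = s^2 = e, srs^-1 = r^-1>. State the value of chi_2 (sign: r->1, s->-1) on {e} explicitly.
Conjugacy classes: {e} of size 1, {r^3} of size 1, {r^1, r^5} of size 2, {r^2, r^4} of size 2, {s, sr^2, ...} of size 3, {sr, sr^3, ...} of size 3.
Character table:
  irrep \ class              {e} (size 1)  {r^3} (size 1)  {r^1, r^5} (size 2)  {r^2, r^4} (size 2)  {s, sr^2, ...} (size 3)  {sr, sr^3, ...} (size 3)
  chi_1 (triv)               1             1               1                    1                    1                        1                       
  chi_2 (sign: r->1, s->-1)  1             1               1                    1                    -1                       -1                      
  chi_3 (r->-1, s->1)        1             -1              -1                   1                    1                        -1                      
  chi_4 (r->-1, s->-1)       1             -1              -1                   1                    -1                       1                       
  chi_5 (2d, j=1)            2             -2              1                    -1                   0                        0                       
  chi_6 (2d, j=2)            2             2               -1                   -1                   0                        0                       

Spot check: chi_2 (sign: r->1, s->-1) on {e} = 1.

Why: D_6 has order 2*6 = 12 with 6 conjugacy classes, hence 6 irreducibles. Sum of squared dims 1 + 1 + 1 + 1 + 4 + 4 = 12 = |G|. Linear characters come from the abelianisation; the 2-dimensional irreps have character r^k -> 2*cos(2*pi*j*k/6), reflections -> 0.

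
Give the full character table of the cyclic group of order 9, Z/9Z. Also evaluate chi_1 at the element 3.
Character table of Z/9Z (irreps indexed chi_0,...,chi_8 with chi_k(m) = zeta_9^(k*m), zeta_9 = exp(2*pi*i/9)):
  irrep \ class  {0} (size 1)  {1} (size 1)    {2} (size 1)    {3} (size 1)    {4} (size 1)    {5} (size 1)    {6} (size 1)    {7} (size 1)    {8} (size 1)  
  chi_0          1             1               1               1               1               1               1               1               1             
  chi_1          1             exp(2*I*pi/9)   exp(4*I*pi/9)   exp(2*I*pi/3)   exp(8*I*pi/9)   exp(-8*I*pi/9)  exp(-2*I*pi/3)  exp(-4*I*pi/9)  exp(-2*I*pi/9)
  chi_2          1             exp(4*I*pi/9)   exp(8*I*pi/9)   exp(-2*I*pi/3)  exp(-2*I*pi/9)  exp(2*I*pi/9)   exp(2*I*pi/3)   exp(-8*I*pi/9)  exp(-4*I*pi/9)
  chi_3          1             exp(2*I*pi/3)   exp(-2*I*pi/3)  1               exp(2*I*pi/3)   exp(-2*I*pi/3)  1               exp(2*I*pi/3)   exp(-2*I*pi/3)
  chi_4          1             exp(8*I*pi/9)   exp(-2*I*pi/9)  exp(2*I*pi/3)   exp(-4*I*pi/9)  exp(4*I*pi/9)   exp(-2*I*pi/3)  exp(2*I*pi/9)   exp(-8*I*pi/9)
  chi_5          1             exp(-8*I*pi/9)  exp(2*I*pi/9)   exp(-2*I*pi/3)  exp(4*I*pi/9)   exp(-4*I*pi/9)  exp(2*I*pi/3)   exp(-2*I*pi/9)  exp(8*I*pi/9) 
  chi_6          1             exp(-2*I*pi/3)  exp(2*I*pi/3)   1               exp(-2*I*pi/3)  exp(2*I*pi/3)   1               exp(-2*I*pi/3)  exp(2*I*pi/3) 
  chi_7          1             exp(-4*I*pi/9)  exp(-8*I*pi/9)  exp(2*I*pi/3)   exp(2*I*pi/9)   exp(-2*I*pi/9)  exp(-2*I*pi/3)  exp(8*I*pi/9)   exp(4*I*pi/9) 
  chi_8          1             exp(-2*I*pi/9)  exp(-4*I*pi/9)  exp(-2*I*pi/3)  exp(-8*I*pi/9)  exp(8*I*pi/9)   exp(2*I*pi/3)   exp(4*I*pi/9)   exp(2*I*pi/9) 

Spot check: chi_1(3) = zeta_9^(1*3) = zeta_9^3 = exp(2*I*pi/3).

Explanation: Z/9Z is abelian, so all 9 irreducible complex representations are 1-dimensional. They are given by chi_k(m) = zeta_9^(k*m) for k = 0,...,8. Row orthogonality: sum_m chi_k(m) conj(chi_l(m)) = 9 * [k = l].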